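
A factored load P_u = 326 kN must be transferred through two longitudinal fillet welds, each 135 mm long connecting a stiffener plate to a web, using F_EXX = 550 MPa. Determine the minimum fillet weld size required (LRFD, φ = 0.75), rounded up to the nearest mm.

Total weld length L = 270 mm.
Required throat t_e = P_u / (φ × 0.6 F_EXX × L) = 326 / (0.75 × 0.6 × 550 × 270 × 10⁻³) = 4.878 mm.
Required leg w = t_e / 0.707 = 6.9 mm → use 7 mm.

w = 7 mm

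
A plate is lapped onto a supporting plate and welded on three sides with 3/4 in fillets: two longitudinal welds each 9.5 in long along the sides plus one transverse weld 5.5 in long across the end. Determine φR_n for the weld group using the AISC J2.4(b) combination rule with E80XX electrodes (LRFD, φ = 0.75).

E80XX → F_EXX = 80 ksi.
t_e = 0.707 × 0.75 = 0.5302 in.
R_nwl = 0.6 × 80 × 0.5302 × 19 = 483.6 kip (longitudinal, 2 welds).
R_nwt = 0.6 × 80 × 0.5302 × 5.5 = 140 kip (transverse, base value).
(i) R_nwl + R_nwt = 623.6 kip; (ii) 0.85 R_nwl + 1.5 R_nwt = 621 kip.
R_n = max = 623.6 kip [governs: (i)]; φR_n = 467.7 kip.

φR_n ≈ 468 kip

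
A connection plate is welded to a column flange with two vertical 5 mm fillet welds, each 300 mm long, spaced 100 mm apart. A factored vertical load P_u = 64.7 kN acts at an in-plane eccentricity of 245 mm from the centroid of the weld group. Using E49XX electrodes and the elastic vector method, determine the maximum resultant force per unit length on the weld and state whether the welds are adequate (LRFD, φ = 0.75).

f_max ≈ 463 N/mm; adequate

E49XX → F_EXX = 490 MPa.
Total weld length L_w = 600 mm. Treat welds as unit-width lines.
Polar moment about centroid: J = 2[d³/12 + d(b/2)²] = 2[300³/12 + 300×50²] = 6000000 mm³.
Direct shear f_v = P/L_w = 64.7×10³ / 600 = 107.8 N/mm (vertical).
Torsion M = P·e = 64.7×10³ × 245 = 15852000 N·mm.
Critical point at (x, y) = (50, 150) from centroid. f_tx = M·y/J = 396.3 N/mm; f_ty = M·x/J = 132.1 N/mm.
Resultant f_max = √[f_tx² + (f_v + f_ty)²] = √[396.3² + (107.8 + 132.1)²] = 463.3 N/mm.
Capacity per unit length: φr_n = 0.75 × 0.6 × 490 × (0.707 × 5) = 779.5 N/mm.
463.3 ≤ 779.5 → adequate.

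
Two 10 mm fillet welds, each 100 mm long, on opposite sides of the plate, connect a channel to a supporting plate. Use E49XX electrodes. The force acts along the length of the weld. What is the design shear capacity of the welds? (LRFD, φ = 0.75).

E49XX → F_EXX = 490 MPa.
Effective throat t_e = 0.707 × 10 = 7.07 mm.
Total length L = 200 mm; A_we = 7.07 × 200 = 1414 mm².
F_nw = 0.6 F_EXX = 0.6 × 490 = 294 MPa.
φR_n = 0.75 × 294 × 1414 × 10⁻³ = 311.8 kN.

φR_n ≈ 312 kN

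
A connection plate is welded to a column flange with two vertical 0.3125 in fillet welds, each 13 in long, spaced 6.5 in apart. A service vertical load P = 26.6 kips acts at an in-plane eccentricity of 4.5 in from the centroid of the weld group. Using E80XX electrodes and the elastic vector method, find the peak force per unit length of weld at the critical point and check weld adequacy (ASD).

E80XX → F_EXX = 80 ksi.
Total weld length L_w = 26 in. Treat welds as unit-width lines.
Polar moment about centroid: J = 2[d³/12 + d(b/2)²] = 2[13³/12 + 13×3.25²] = 640.8 in³.
Direct shear f_v = P/L_w = 26.6 / 26 = 1.023 kip/in (vertical).
Torsion M = P·e = 26.6 × 4.5 = 119.7 kip·in.
Critical point at (x, y) = (3.25, 6.5) from centroid. f_tx = M·y/J = 1.214 kip/in; f_ty = M·x/J = 0.6071 kip/in.
Resultant f_max = √[f_tx² + (f_v + f_ty)²] = √[1.214² + (1.023 + 0.6071)²] = 2.033 kip/in.
Capacity per unit length: r_n/Ω = (1/2.0) × 0.6 × 80 × (0.707 × 0.3125) = 5.302 kip/in.
2.033 ≤ 5.302 → adequate.

f_max ≈ 2.03 kip/in; adequate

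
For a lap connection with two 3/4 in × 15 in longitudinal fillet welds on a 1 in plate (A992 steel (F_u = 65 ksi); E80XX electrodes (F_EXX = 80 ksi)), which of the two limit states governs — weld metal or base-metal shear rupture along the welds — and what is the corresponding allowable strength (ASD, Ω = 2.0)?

R_n/Ω ≈ 382 kip (weld metal governs)

t_e = 0.707 × 0.75 = 0.5302 in; L = 30 in.
Weld metal: R_n/Ω = (1/2.0) × 0.6 × 80 × 0.5302 × 30 = 381.8 kip.
Base metal (shear rupture): R_n/Ω = (1/2.0) × 0.6 × 65 × 1 × 30 = 585 kip.
Governing: weld metal.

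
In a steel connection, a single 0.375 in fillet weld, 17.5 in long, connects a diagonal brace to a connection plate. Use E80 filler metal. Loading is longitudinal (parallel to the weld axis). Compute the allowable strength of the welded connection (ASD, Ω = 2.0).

R_n/Ω ≈ 111 kips

E80XX → F_EXX = 80 ksi.
Effective throat t_e = 0.707 × 0.375 = 0.2651 in.
Total length L = 17.5 in; A_we = 0.2651 × 17.5 = 4.64 in².
F_nw = 0.6 F_EXX = 0.6 × 80 = 48 ksi.
R_n = 48 × 4.64 = 222.7 kips; R_n/Ω = 222.7/2.0 = 111.4 kips.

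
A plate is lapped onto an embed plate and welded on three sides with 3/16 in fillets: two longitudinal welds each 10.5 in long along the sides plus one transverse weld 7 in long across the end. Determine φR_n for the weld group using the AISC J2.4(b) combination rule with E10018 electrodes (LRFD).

E100XX → F_EXX = 100 ksi.
t_e = 0.707 × 0.1875 = 0.1326 in.
R_nwl = 0.6 × 100 × 0.1326 × 21 = 167 kips (longitudinal, 2 welds).
R_nwt = 0.6 × 100 × 0.1326 × 7 = 55.68 kips (transverse, base value).
(i) R_nwl + R_nwt = 222.7 kips; (ii) 0.85 R_nwl + 1.5 R_nwt = 225.5 kips.
R_n = max = 225.5 kips [governs: (ii)]; φR_n = 169.1 kips.

φR_n ≈ 169 kips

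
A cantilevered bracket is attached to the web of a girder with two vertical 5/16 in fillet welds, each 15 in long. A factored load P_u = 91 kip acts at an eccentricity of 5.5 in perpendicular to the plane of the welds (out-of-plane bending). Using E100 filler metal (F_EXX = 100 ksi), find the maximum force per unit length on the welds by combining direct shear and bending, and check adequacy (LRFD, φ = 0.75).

f_max ≈ 7.33 kip/in; adequate

L_w = 2 × 15 = 30 in; section modulus (unit throat) S = 2 × L²/6 = 75 in².
Direct shear f_v = P/L_w = 91/30 = 3.033 kip/in.
Moment M = P × e = 91 × 5.5 = 500.5 kip·in; bending f_b = M/S = 6.673 kip/in.
f_max = √(f_v² + f_b²) = √(3.033² + 6.673²) = 7.33 kip/in.
φr_n = 0.75 × 0.6 × 100 × (0.707 × 0.3125) = 9.942 kip/in → adequate.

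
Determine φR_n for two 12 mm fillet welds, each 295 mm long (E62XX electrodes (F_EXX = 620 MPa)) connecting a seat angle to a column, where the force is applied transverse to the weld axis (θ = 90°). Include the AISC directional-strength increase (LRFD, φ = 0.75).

φR_n ≈ 2090 kN

t_e = 0.707 × 12 = 8.484 mm; A_we = 8.484 × 590 = 5006 mm².
Directional factor: 1.0 + 0.5 sin^1.5(90°) = 1.5.
F_nw = 0.6 × 620 × 1.5 = 558 MPa.
φR_n = 0.75 × 558 × 5006 × 10⁻³ = 2095 kN.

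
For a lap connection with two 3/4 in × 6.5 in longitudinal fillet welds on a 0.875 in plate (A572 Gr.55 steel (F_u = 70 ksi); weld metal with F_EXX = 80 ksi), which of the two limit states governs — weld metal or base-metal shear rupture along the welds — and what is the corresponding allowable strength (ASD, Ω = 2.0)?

R_n/Ω ≈ 165 kip (weld metal governs)

t_e = 0.707 × 0.75 = 0.5302 in; L = 13 in.
Weld metal: R_n/Ω = (1/2.0) × 0.6 × 80 × 0.5302 × 13 = 165.4 kip.
Base metal (shear rupture): R_n/Ω = (1/2.0) × 0.6 × 70 × 0.875 × 13 = 238.9 kip.
Governing: weld metal.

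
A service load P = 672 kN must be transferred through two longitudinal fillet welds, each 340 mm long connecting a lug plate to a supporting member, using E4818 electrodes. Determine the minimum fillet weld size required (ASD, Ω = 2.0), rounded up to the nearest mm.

E48XX → F_EXX = 480 MPa.
Total weld length L = 680 mm.
Required throat t_e = P × Ω / (0.6 F_EXX × L) = 672 × 2.0 / (0.6 × 480 × 680 × 10⁻³) = 6.863 mm.
Required leg w = t_e / 0.707 = 9.707 mm → use 10 mm.

w = 10 mm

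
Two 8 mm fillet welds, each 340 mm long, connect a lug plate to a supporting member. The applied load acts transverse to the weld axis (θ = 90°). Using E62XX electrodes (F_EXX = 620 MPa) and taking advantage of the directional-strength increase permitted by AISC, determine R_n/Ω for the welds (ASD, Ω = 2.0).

R_n/Ω ≈ 1070 kN

t_e = 0.707 × 8 = 5.656 mm; A_we = 5.656 × 680 = 3846 mm².
Directional factor: 1.0 + 0.5 sin^1.5(90°) = 1.5.
F_nw = 0.6 × 620 × 1.5 = 558 MPa.
R_n/Ω = (558 × 3846) / 2.0 × 10⁻³ = 1073 kN.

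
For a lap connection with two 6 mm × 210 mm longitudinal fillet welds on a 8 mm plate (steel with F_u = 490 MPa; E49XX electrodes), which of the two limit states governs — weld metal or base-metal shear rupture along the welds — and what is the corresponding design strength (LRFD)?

E49XX → F_EXX = 490 MPa.
t_e = 0.707 × 6 = 4.242 mm; L = 420 mm.
Weld metal: φR_n = 0.75 × 0.6 × 490 × 4.242 × 420 × 10⁻³ = 392.9 kN.
Base metal (shear rupture): φR_n = 0.75 × 0.6 × 490 × 8 × 420 × 10⁻³ = 740.9 kN.
Governing: weld metal.

φR_n ≈ 393 kN (weld metal governs)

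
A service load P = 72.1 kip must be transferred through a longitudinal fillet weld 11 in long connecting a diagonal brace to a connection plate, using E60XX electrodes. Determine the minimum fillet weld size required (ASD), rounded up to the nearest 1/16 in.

E60XX → F_EXX = 60 ksi.
Total weld length L = 11 in.
Required throat t_e = P × Ω / (0.6 F_EXX × L) = 72.1 × 2.0 / (0.6 × 60 × 11) = 0.3641 in.
Required leg w = t_e / 0.707 = 0.5151 in → use 9/16 in.

w = 9/16 in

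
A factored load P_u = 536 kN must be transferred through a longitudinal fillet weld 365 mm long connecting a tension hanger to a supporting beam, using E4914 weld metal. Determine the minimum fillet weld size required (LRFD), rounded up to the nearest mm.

E49XX → F_EXX = 490 MPa.
Total weld length L = 365 mm.
Required throat t_e = P_u / (φ × 0.6 F_EXX × L) = 536 / (0.75 × 0.6 × 490 × 365 × 10⁻³) = 6.66 mm.
Required leg w = t_e / 0.707 = 9.42 mm → use 10 mm.

w = 10 mm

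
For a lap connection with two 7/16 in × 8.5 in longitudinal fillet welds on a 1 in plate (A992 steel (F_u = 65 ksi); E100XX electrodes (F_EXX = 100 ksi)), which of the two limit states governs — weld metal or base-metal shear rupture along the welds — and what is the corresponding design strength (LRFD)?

φR_n ≈ 237 kip (weld metal governs)

t_e = 0.707 × 0.4375 = 0.3093 in; L = 17 in.
Weld metal: φR_n = 0.75 × 0.6 × 100 × 0.3093 × 17 = 236.6 kip.
Base metal (shear rupture): φR_n = 0.75 × 0.6 × 65 × 1 × 17 = 497.2 kip.
Governing: weld metal.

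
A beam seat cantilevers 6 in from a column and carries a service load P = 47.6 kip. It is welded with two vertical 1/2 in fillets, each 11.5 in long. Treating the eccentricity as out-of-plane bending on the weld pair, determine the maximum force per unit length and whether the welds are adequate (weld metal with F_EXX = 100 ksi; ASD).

L_w = 2 × 11.5 = 23 in; section modulus (unit throat) S = 2 × L²/6 = 44.08 in².
Direct shear f_v = P/L_w = 47.6/23 = 2.07 kip/in.
Moment M = P × e = 47.6 × 6 = 285.6 kip·in; bending f_b = M/S = 6.479 kip/in.
f_max = √(f_v² + f_b²) = √(2.07² + 6.479²) = 6.801 kip/in.
r_n/Ω = (1/2.0) × 0.6 × 100 × (0.707 × 0.5) = 10.6 kip/in → adequate.

f_max ≈ 6.8 kip/in; adequate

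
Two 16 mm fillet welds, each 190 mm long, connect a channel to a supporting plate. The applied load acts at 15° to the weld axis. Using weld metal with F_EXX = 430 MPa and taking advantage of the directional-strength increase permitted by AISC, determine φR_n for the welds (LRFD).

t_e = 0.707 × 16 = 11.31 mm; A_we = 11.31 × 380 = 4299 mm².
Directional factor: 1.0 + 0.5 sin^1.5(15°) = 1.066.
F_nw = 0.6 × 430 × 1.066 = 275 MPa.
φR_n = 0.75 × 275 × 4299 × 10⁻³ = 886.5 kN.

φR_n ≈ 887 kN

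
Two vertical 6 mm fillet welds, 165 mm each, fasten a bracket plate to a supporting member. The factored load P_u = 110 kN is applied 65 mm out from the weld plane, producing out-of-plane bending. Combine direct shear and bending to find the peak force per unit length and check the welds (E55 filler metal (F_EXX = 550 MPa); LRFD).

L_w = 2 × 165 = 330 mm; section modulus (unit throat) S = 2 × L²/6 = 9075 mm².
Direct shear f_v = P/L_w = 110×10³/330 = 333.3 N/mm.
Moment M = P × e = 110×10³ × 65 = 7150000 N·mm; bending f_b = M/S = 787.9 N/mm.
f_max = √(f_v² + f_b²) = √(333.3² + 787.9²) = 855.5 N/mm.
φr_n = 0.75 × 0.6 × 550 × (0.707 × 6) = 1050 N/mm → adequate.

f_max ≈ 855 N/mm; adequate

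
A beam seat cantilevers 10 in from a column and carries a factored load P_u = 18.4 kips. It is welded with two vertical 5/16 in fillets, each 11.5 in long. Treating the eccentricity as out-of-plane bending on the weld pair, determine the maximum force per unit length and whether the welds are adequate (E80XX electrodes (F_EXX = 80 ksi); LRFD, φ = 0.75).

L_w = 2 × 11.5 = 23 in; section modulus (unit throat) S = 2 × L²/6 = 44.08 in².
Direct shear f_v = P/L_w = 18.4/23 = 0.8 kip/in.
Moment M = P × e = 18.4 × 10 = 184 kip·in; bending f_b = M/S = 4.174 kip/in.
f_max = √(f_v² + f_b²) = √(0.8² + 4.174²) = 4.25 kip/in.
φr_n = 0.75 × 0.6 × 80 × (0.707 × 0.3125) = 7.954 kip/in → adequate.

f_max ≈ 4.25 kip/in; adequate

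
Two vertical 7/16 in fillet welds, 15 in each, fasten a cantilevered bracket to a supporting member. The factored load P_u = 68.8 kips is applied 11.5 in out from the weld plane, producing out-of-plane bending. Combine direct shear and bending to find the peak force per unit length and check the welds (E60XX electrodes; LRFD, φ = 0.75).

f_max ≈ 10.8 kip/in; NOT adequate

E60XX → F_EXX = 60 ksi.
L_w = 2 × 15 = 30 in; section modulus (unit throat) S = 2 × L²/6 = 75 in².
Direct shear f_v = P/L_w = 68.8/30 = 2.293 kip/in.
Moment M = P × e = 68.8 × 11.5 = 791.2 kip·in; bending f_b = M/S = 10.55 kip/in.
f_max = √(f_v² + f_b²) = √(2.293² + 10.55²) = 10.8 kip/in.
φr_n = 0.75 × 0.6 × 60 × (0.707 × 0.4375) = 8.351 kip/in → NOT adequate.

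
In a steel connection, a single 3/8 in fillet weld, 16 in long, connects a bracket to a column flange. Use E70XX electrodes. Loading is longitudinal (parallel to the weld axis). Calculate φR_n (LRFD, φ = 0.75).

φR_n ≈ 134 kips

E70XX → F_EXX = 70 ksi.
Effective throat t_e = 0.707 × 0.375 = 0.2651 in.
Total length L = 16 in; A_we = 0.2651 × 16 = 4.242 in².
F_nw = 0.6 F_EXX = 0.6 × 70 = 42 ksi.
φR_n = 0.75 × 42 × 4.242 = 133.6 kips.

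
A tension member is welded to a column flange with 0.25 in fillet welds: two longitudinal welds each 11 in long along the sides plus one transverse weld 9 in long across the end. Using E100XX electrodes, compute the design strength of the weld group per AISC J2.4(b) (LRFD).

E100XX → F_EXX = 100 ksi.
t_e = 0.707 × 0.25 = 0.1767 in.
R_nwl = 0.6 × 100 × 0.1767 × 22 = 233.3 kip (longitudinal, 2 welds).
R_nwt = 0.6 × 100 × 0.1767 × 9 = 95.44 kip (transverse, base value).
(i) R_nwl + R_nwt = 328.8 kip; (ii) 0.85 R_nwl + 1.5 R_nwt = 341.5 kip.
R_n = max = 341.5 kip [governs: (ii)]; φR_n = 256.1 kip.

φR_n ≈ 256 kip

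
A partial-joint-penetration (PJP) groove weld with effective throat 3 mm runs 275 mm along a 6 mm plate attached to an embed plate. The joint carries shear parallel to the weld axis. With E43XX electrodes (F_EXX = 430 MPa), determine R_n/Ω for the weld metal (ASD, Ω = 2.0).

R_n/Ω ≈ 106 kN

Effective throat (given) t_e = 3 mm.
A_we = 3 × 275 = 825 mm².
F_nw = 0.6 F_EXX = 258 MPa.
R_n/Ω = (258 × 825) / 2.0 × 10⁻³ = 106.4 kN.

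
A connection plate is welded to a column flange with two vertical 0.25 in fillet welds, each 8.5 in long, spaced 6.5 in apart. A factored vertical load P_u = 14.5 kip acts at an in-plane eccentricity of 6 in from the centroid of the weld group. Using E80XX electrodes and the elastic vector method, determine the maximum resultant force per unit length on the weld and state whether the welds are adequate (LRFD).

f_max ≈ 2.27 kip/in; adequate

E80XX → F_EXX = 80 ksi.
Total weld length L_w = 17 in. Treat welds as unit-width lines.
Polar moment about centroid: J = 2[d³/12 + d(b/2)²] = 2[8.5³/12 + 8.5×3.25²] = 281.9 in³.
Direct shear f_v = P/L_w = 14.5 / 17 = 0.8529 kip/in (vertical).
Torsion M = P·e = 14.5 × 6 = 87 kip·in.
Critical point at (x, y) = (3.25, 4.25) from centroid. f_tx = M·y/J = 1.312 kip/in; f_ty = M·x/J = 1.003 kip/in.
Resultant f_max = √[f_tx² + (f_v + f_ty)²] = √[1.312² + (0.8529 + 1.003)²] = 2.273 kip/in.
Capacity per unit length: φr_n = 0.75 × 0.6 × 80 × (0.707 × 0.25) = 6.363 kip/in.
2.273 ≤ 6.363 → adequate.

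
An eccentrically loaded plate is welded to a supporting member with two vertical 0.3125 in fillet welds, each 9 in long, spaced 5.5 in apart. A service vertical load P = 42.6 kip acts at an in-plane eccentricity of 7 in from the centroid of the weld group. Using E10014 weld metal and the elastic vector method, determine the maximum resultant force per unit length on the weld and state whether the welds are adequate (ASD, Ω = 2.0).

E100XX → F_EXX = 100 ksi.
Total weld length L_w = 18 in. Treat welds as unit-width lines.
Polar moment about centroid: J = 2[d³/12 + d(b/2)²] = 2[9³/12 + 9×2.75²] = 257.6 in³.
Direct shear f_v = P/L_w = 42.6 / 18 = 2.367 kip/in (vertical).
Torsion M = P·e = 42.6 × 7 = 298.2 kip·in.
Critical point at (x, y) = (2.75, 4.5) from centroid. f_tx = M·y/J = 5.209 kip/in; f_ty = M·x/J = 3.183 kip/in.
Resultant f_max = √[f_tx² + (f_v + f_ty)²] = √[5.209² + (2.367 + 3.183)²] = 7.611 kip/in.
Capacity per unit length: r_n/Ω = (1/2.0) × 0.6 × 100 × (0.707 × 0.3125) = 6.628 kip/in.
7.611 > 6.628 → NOT adequate.

f_max ≈ 7.61 kip/in; NOT adequate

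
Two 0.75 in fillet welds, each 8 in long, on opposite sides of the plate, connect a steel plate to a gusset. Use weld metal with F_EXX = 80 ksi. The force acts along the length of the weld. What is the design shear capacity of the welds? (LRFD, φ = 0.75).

φR_n ≈ 305 kip

Effective throat t_e = 0.707 × 0.75 = 0.5302 in.
Total length L = 16 in; A_we = 0.5302 × 16 = 8.484 in².
F_nw = 0.6 F_EXX = 0.6 × 80 = 48 ksi.
φR_n = 0.75 × 48 × 8.484 = 305.4 kip.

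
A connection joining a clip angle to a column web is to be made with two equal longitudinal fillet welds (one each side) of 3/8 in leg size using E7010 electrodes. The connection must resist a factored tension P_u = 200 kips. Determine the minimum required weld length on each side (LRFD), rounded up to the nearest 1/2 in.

L = 12 in on each side

E70XX → F_EXX = 70 ksi.
Throat t_e = 0.707 × 0.375 = 0.2651 in.
φr_n = 0.75 × 0.6 × 70 × 0.2651 = 8.351 kips/in.
L_req = P_u / φr_n = 200 / 8.351 = 23.95 in total.
Per side: 23.95 / 2 = 11.97 in.
Round up → use L = 12 in on each side.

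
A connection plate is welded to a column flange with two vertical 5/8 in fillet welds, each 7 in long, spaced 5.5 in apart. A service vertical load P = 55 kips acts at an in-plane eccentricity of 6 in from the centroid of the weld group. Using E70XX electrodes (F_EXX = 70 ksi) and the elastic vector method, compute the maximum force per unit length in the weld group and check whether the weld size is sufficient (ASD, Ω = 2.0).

f_max ≈ 11.8 kip/in; NOT adequate

Total weld length L_w = 14 in. Treat welds as unit-width lines.
Polar moment about centroid: J = 2[d³/12 + d(b/2)²] = 2[7³/12 + 7×2.75²] = 163 in³.
Direct shear f_v = P/L_w = 55 / 14 = 3.929 kip/in (vertical).
Torsion M = P·e = 55 × 6 = 330 kip·in.
Critical point at (x, y) = (2.75, 3.5) from centroid. f_tx = M·y/J = 7.084 kip/in; f_ty = M·x/J = 5.566 kip/in.
Resultant f_max = √[f_tx² + (f_v + f_ty)²] = √[7.084² + (3.929 + 5.566)²] = 11.85 kip/in.
Capacity per unit length: r_n/Ω = (1/2.0) × 0.6 × 70 × (0.707 × 0.625) = 9.279 kip/in.
11.85 > 9.279 → NOT adequate.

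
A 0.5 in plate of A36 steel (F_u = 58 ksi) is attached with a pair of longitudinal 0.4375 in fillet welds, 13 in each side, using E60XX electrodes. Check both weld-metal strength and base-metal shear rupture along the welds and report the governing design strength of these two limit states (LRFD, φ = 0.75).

φR_n ≈ 217 kips (weld metal governs)

E60XX → F_EXX = 60 ksi.
t_e = 0.707 × 0.4375 = 0.3093 in; L = 26 in.
Weld metal: φR_n = 0.75 × 0.6 × 60 × 0.3093 × 26 = 217.1 kips.
Base metal (shear rupture): φR_n = 0.75 × 0.6 × 58 × 0.5 × 26 = 339.3 kips.
Governing: weld metal.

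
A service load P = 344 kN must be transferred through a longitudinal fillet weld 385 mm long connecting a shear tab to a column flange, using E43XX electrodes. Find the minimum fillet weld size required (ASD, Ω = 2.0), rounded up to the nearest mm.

w = 10 mm

E43XX → F_EXX = 430 MPa.
Total weld length L = 385 mm.
Required throat t_e = P × Ω / (0.6 F_EXX × L) = 344 × 2.0 / (0.6 × 430 × 385 × 10⁻³) = 6.926 mm.
Required leg w = t_e / 0.707 = 9.797 mm → use 10 mm.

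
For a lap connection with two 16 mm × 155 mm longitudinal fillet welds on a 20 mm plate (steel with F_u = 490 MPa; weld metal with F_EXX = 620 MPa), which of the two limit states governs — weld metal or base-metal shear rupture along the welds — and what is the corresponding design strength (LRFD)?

t_e = 0.707 × 16 = 11.31 mm; L = 310 mm.
Weld metal: φR_n = 0.75 × 0.6 × 620 × 11.31 × 310 × 10⁻³ = 978.4 kN.
Base metal (shear rupture): φR_n = 0.75 × 0.6 × 490 × 20 × 310 × 10⁻³ = 1367 kN.
Governing: weld metal.

φR_n ≈ 978 kN (weld metal governs)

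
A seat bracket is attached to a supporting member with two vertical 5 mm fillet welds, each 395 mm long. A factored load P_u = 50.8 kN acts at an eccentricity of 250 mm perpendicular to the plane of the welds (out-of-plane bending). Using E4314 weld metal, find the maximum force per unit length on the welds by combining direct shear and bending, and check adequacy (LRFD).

f_max ≈ 253 N/mm; adequate

E43XX → F_EXX = 430 MPa.
L_w = 2 × 395 = 790 mm; section modulus (unit throat) S = 2 × L²/6 = 52010 mm².
Direct shear f_v = P/L_w = 50.8×10³/790 = 64.3 N/mm.
Moment M = P × e = 50.8×10³ × 250 = 12700000 N·mm; bending f_b = M/S = 244.2 N/mm.
f_max = √(f_v² + f_b²) = √(64.3² + 244.2²) = 252.5 N/mm.
φr_n = 0.75 × 0.6 × 430 × (0.707 × 5) = 684 N/mm → adequate.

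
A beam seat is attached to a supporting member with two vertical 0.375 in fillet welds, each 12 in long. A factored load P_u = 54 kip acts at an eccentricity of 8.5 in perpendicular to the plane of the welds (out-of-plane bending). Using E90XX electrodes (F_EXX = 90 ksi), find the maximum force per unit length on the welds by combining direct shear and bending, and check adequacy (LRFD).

L_w = 2 × 12 = 24 in; section modulus (unit throat) S = 2 × L²/6 = 48 in².
Direct shear f_v = P/L_w = 54/24 = 2.25 kip/in.
Moment M = P × e = 54 × 8.5 = 459 kip·in; bending f_b = M/S = 9.562 kip/in.
f_max = √(f_v² + f_b²) = √(2.25² + 9.562²) = 9.824 kip/in.
φr_n = 0.75 × 0.6 × 90 × (0.707 × 0.375) = 10.74 kip/in → adequate.

f_max ≈ 9.82 kip/in; adequate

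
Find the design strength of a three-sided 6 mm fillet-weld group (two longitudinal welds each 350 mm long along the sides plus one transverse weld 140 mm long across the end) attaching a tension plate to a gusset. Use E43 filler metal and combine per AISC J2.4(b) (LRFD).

E43XX → F_EXX = 430 MPa.
t_e = 0.707 × 6 = 4.242 mm.
R_nwl = 0.6 × 430 × 4.242 × 700 × 10⁻³ = 766.1 kN (longitudinal, 2 welds).
R_nwt = 0.6 × 430 × 4.242 × 140 × 10⁻³ = 153.2 kN (transverse, base value).
(i) R_nwl + R_nwt = 919.3 kN; (ii) 0.85 R_nwl + 1.5 R_nwt = 881 kN.
R_n = max = 919.3 kN [governs: (i)]; φR_n = 689.5 kN.

φR_n ≈ 689 kN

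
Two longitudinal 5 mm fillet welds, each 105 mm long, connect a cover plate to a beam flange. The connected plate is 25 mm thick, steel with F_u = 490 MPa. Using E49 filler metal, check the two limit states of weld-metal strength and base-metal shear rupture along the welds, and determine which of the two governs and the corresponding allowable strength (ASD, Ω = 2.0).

R_n/Ω ≈ 109 kN (weld metal governs)

E49XX → F_EXX = 490 MPa.
t_e = 0.707 × 5 = 3.535 mm; L = 210 mm.
Weld metal: R_n/Ω = (1/2.0) × 0.6 × 490 × 3.535 × 210 × 10⁻³ = 109.1 kN.
Base metal (shear rupture): R_n/Ω = (1/2.0) × 0.6 × 490 × 25 × 210 × 10⁻³ = 771.8 kN.
Governing: weld metal.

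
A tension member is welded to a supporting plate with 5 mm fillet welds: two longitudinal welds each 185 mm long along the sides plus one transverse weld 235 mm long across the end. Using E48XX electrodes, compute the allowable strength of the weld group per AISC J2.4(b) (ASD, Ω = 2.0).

R_n/Ω ≈ 340 kN

E48XX → F_EXX = 480 MPa.
t_e = 0.707 × 5 = 3.535 mm.
R_nwl = 0.6 × 480 × 3.535 × 370 × 10⁻³ = 376.7 kN (longitudinal, 2 welds).
R_nwt = 0.6 × 480 × 3.535 × 235 × 10⁻³ = 239.2 kN (transverse, base value).
(i) R_nwl + R_nwt = 615.9 kN; (ii) 0.85 R_nwl + 1.5 R_nwt = 679.1 kN.
R_n = max = 679.1 kN [governs: (ii)]; R_n/Ω = 339.5 kN.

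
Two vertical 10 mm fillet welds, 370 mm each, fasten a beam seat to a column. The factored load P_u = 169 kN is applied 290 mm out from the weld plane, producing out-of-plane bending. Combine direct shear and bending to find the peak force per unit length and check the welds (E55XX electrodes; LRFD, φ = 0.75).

f_max ≈ 1100 N/mm; adequate

E55XX → F_EXX = 550 MPa.
L_w = 2 × 370 = 740 mm; section modulus (unit throat) S = 2 × L²/6 = 45630 mm².
Direct shear f_v = P/L_w = 169×10³/740 = 228.4 N/mm.
Moment M = P × e = 169×10³ × 290 = 49010000 N·mm; bending f_b = M/S = 1074 N/mm.
f_max = √(f_v² + f_b²) = √(228.4² + 1074²) = 1098 N/mm.
φr_n = 0.75 × 0.6 × 550 × (0.707 × 10) = 1750 N/mm → adequate.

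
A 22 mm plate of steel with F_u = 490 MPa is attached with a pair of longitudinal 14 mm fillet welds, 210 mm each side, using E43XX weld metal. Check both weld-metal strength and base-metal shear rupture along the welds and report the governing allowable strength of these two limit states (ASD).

R_n/Ω ≈ 536 kN (weld metal governs)

E43XX → F_EXX = 430 MPa.
t_e = 0.707 × 14 = 9.898 mm; L = 420 mm.
Weld metal: R_n/Ω = (1/2.0) × 0.6 × 430 × 9.898 × 420 × 10⁻³ = 536.3 kN.
Base metal (shear rupture): R_n/Ω = (1/2.0) × 0.6 × 490 × 22 × 420 × 10⁻³ = 1358 kN.
Governing: weld metal.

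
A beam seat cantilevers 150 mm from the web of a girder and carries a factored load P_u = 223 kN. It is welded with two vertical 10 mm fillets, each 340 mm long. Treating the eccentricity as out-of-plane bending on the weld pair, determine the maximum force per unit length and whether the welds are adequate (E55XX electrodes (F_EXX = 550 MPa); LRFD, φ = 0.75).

L_w = 2 × 340 = 680 mm; section modulus (unit throat) S = 2 × L²/6 = 38530 mm².
Direct shear f_v = P/L_w = 223×10³/680 = 327.9 N/mm.
Moment M = P × e = 223×10³ × 150 = 33450000 N·mm; bending f_b = M/S = 868.1 N/mm.
f_max = √(f_v² + f_b²) = √(327.9² + 868.1²) = 928 N/mm.
φr_n = 0.75 × 0.6 × 550 × (0.707 × 10) = 1750 N/mm → adequate.

f_max ≈ 928 N/mm; adequate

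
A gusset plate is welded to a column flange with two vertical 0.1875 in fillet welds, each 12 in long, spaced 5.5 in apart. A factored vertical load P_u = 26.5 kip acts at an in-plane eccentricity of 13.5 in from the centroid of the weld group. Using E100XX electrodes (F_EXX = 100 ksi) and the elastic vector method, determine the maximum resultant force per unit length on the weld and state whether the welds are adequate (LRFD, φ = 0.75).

Total weld length L_w = 24 in. Treat welds as unit-width lines.
Polar moment about centroid: J = 2[d³/12 + d(b/2)²] = 2[12³/12 + 12×2.75²] = 469.5 in³.
Direct shear f_v = P/L_w = 26.5 / 24 = 1.104 kip/in (vertical).
Torsion M = P·e = 26.5 × 13.5 = 357.75 kip·in.
Critical point at (x, y) = (2.75, 6) from centroid. f_tx = M·y/J = 4.572 kip/in; f_ty = M·x/J = 2.095 kip/in.
Resultant f_max = √[f_tx² + (f_v + f_ty)²] = √[4.572² + (1.104 + 2.095)²] = 5.58 kip/in.
Capacity per unit length: φr_n = 0.75 × 0.6 × 100 × (0.707 × 0.1875) = 5.965 kip/in.
5.58 ≤ 5.965 → adequate.

f_max ≈ 5.58 kip/in; adequate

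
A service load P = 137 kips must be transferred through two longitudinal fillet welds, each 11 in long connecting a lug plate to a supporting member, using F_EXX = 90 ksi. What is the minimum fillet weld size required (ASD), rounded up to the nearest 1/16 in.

Total weld length L = 22 in.
Required throat t_e = P × Ω / (0.6 F_EXX × L) = 137 × 2.0 / (0.6 × 90 × 22) = 0.2306 in.
Required leg w = t_e / 0.707 = 0.3262 in → use 3/8 in.

w = 3/8 in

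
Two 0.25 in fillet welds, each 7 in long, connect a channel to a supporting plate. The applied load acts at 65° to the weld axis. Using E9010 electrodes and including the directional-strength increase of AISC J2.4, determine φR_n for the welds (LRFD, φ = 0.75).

φR_n ≈ 143 kips

E90XX → F_EXX = 90 ksi.
t_e = 0.707 × 0.25 = 0.1767 in; A_we = 0.1767 × 14 = 2.474 in².
Directional factor: 1.0 + 0.5 sin^1.5(65°) = 1.431.
F_nw = 0.6 × 90 × 1.431 = 77.3 ksi.
φR_n = 0.75 × 77.3 × 2.474 = 143.5 kips.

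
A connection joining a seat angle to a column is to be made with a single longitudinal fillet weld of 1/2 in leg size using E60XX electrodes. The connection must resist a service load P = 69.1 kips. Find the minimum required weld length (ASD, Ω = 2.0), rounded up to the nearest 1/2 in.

L = 11 in

E60XX → F_EXX = 60 ksi.
Throat t_e = 0.707 × 0.5 = 0.3535 in.
r_n/Ω = (0.6 × 60 × 0.3535) / 2.0 = 6.363 kip/in.
L_req = P / (r_n/Ω) = 69.1 / 6.363 = 10.86 in total.
Round up → use L = 11 in.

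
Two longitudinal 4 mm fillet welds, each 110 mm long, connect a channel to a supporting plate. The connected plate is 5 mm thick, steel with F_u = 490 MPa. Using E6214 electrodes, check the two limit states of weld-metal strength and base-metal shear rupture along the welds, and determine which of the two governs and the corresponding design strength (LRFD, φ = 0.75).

E62XX → F_EXX = 620 MPa.
t_e = 0.707 × 4 = 2.828 mm; L = 220 mm.
Weld metal: φR_n = 0.75 × 0.6 × 620 × 2.828 × 220 × 10⁻³ = 173.6 kN.
Base metal (shear rupture): φR_n = 0.75 × 0.6 × 490 × 5 × 220 × 10⁻³ = 242.6 kN.
Governing: weld metal.

φR_n ≈ 174 kN (weld metal governs)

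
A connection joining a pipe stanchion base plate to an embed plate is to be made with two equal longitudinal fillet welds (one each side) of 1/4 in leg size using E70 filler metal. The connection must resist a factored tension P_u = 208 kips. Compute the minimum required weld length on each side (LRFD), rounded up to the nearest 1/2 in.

E70XX → F_EXX = 70 ksi.
Throat t_e = 0.707 × 0.25 = 0.1767 in.
φr_n = 0.75 × 0.6 × 70 × 0.1767 = 5.568 kips/in.
L_req = P_u / φr_n = 208 / 5.568 = 37.36 in total.
Per side: 37.36 / 2 = 18.68 in.
Round up → use L = 19 in on each side.

L = 19 in on each side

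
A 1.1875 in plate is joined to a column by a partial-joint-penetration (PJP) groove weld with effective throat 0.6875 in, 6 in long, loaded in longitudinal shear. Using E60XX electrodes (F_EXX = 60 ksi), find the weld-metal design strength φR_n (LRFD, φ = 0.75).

φR_n ≈ 111 kips

Effective throat (given) t_e = 0.6875 in.
A_we = 0.6875 × 6 = 4.125 in².
F_nw = 0.6 F_EXX = 36 ksi.
φR_n = 0.75 × 36 × 4.125 = 111.4 kips.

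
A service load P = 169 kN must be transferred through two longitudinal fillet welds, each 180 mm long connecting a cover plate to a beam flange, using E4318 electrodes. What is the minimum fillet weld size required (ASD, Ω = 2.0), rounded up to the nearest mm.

E43XX → F_EXX = 430 MPa.
Total weld length L = 360 mm.
Required throat t_e = P × Ω / (0.6 F_EXX × L) = 169 × 2.0 / (0.6 × 430 × 360 × 10⁻³) = 3.639 mm.
Required leg w = t_e / 0.707 = 5.147 mm → use 6 mm.

w = 6 mm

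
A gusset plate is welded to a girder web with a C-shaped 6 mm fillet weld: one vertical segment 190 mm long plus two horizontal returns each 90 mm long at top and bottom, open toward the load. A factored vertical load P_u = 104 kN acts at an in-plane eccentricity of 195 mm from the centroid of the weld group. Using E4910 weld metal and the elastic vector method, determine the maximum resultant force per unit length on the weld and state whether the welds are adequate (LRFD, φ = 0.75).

f_max ≈ 1130 N/mm; NOT adequate

E49XX → F_EXX = 490 MPa.
Total weld length L_w = 370 mm. Treat welds as unit-width lines.
Centroid: x̄ = 2×90×45 / 370 = 21.89 mm from the vertical weld.
Polar moment about centroid: J = I_x + I_y = [190³/12 + 2×90×95²] + [190×21.89² + 2(90³/12 + 90×23.11²)] = 2505000 mm³.
Direct shear f_v = P/L_w = 104×10³ / 370 = 281.1 N/mm (vertical).
Torsion M = P·e = 104×10³ × 195 = 20280000 N·mm.
Critical point at (x, y) = (68.11, 95) from centroid. f_tx = M·y/J = 769.2 N/mm; f_ty = M·x/J = 551.4 N/mm.
Resultant f_max = √[f_tx² + (f_v + f_ty)²] = √[769.2² + (281.1 + 551.4)²] = 1133 N/mm.
Capacity per unit length: φr_n = 0.75 × 0.6 × 490 × (0.707 × 6) = 935.4 N/mm.
1133 > 935.4 → NOT adequate.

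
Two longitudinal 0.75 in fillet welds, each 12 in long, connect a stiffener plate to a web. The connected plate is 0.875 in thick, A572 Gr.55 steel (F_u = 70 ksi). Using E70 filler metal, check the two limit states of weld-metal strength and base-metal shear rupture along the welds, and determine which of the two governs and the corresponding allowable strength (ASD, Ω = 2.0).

E70XX → F_EXX = 70 ksi.
t_e = 0.707 × 0.75 = 0.5302 in; L = 24 in.
Weld metal: R_n/Ω = (1/2.0) × 0.6 × 70 × 0.5302 × 24 = 267.2 kip.
Base metal (shear rupture): R_n/Ω = (1/2.0) × 0.6 × 70 × 0.875 × 24 = 441 kip.
Governing: weld metal.

R_n/Ω ≈ 267 kip (weld metal governs)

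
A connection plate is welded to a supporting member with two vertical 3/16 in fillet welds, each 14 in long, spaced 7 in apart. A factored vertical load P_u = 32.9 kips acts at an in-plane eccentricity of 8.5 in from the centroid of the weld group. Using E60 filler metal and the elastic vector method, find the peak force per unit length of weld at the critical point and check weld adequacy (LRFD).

f_max ≈ 3.43 kip/in; adequate

E60XX → F_EXX = 60 ksi.
Total weld length L_w = 28 in. Treat welds as unit-width lines.
Polar moment about centroid: J = 2[d³/12 + d(b/2)²] = 2[14³/12 + 14×3.5²] = 800.3 in³.
Direct shear f_v = P/L_w = 32.9 / 28 = 1.175 kip/in (vertical).
Torsion M = P·e = 32.9 × 8.5 = 279.65 kip·in.
Critical point at (x, y) = (3.5, 7) from centroid. f_tx = M·y/J = 2.446 kip/in; f_ty = M·x/J = 1.223 kip/in.
Resultant f_max = √[f_tx² + (f_v + f_ty)²] = √[2.446² + (1.175 + 1.223)²] = 3.425 kip/in.
Capacity per unit length: φr_n = 0.75 × 0.6 × 60 × (0.707 × 0.1875) = 3.579 kip/in.
3.425 ≤ 3.579 → adequate.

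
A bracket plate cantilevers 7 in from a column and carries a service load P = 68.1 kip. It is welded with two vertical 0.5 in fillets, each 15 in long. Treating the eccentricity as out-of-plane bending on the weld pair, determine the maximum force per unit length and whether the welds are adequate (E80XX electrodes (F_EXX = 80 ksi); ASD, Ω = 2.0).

L_w = 2 × 15 = 30 in; section modulus (unit throat) S = 2 × L²/6 = 75 in².
Direct shear f_v = P/L_w = 68.1/30 = 2.27 kip/in.
Moment M = P × e = 68.1 × 7 = 476.7 kip·in; bending f_b = M/S = 6.356 kip/in.
f_max = √(f_v² + f_b²) = √(2.27² + 6.356²) = 6.749 kip/in.
r_n/Ω = (1/2.0) × 0.6 × 80 × (0.707 × 0.5) = 8.484 kip/in → adequate.

f_max ≈ 6.75 kip/in; adequate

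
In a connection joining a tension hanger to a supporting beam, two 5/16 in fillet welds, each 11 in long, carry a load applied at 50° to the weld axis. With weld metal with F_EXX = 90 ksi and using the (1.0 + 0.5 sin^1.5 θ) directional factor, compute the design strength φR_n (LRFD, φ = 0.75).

φR_n ≈ 263 kip

t_e = 0.707 × 0.3125 = 0.2209 in; A_we = 0.2209 × 22 = 4.861 in².
Directional factor: 1.0 + 0.5 sin^1.5(50°) = 1.335.
F_nw = 0.6 × 90 × 1.335 = 72.1 ksi.
φR_n = 0.75 × 72.1 × 4.861 = 262.8 kip.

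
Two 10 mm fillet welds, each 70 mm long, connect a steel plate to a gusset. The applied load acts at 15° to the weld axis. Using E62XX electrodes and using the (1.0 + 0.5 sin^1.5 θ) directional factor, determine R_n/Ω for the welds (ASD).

R_n/Ω ≈ 196 kN

E62XX → F_EXX = 620 MPa.
t_e = 0.707 × 10 = 7.07 mm; A_we = 7.07 × 140 = 989.8 mm².
Directional factor: 1.0 + 0.5 sin^1.5(15°) = 1.066.
F_nw = 0.6 × 620 × 1.066 = 396.5 MPa.
R_n/Ω = (396.5 × 989.8) / 2.0 × 10⁻³ = 196.2 kN.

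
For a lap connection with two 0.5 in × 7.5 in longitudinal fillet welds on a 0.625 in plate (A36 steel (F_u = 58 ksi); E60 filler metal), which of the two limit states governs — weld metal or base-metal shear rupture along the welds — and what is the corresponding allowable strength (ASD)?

E60XX → F_EXX = 60 ksi.
t_e = 0.707 × 0.5 = 0.3535 in; L = 15 in.
Weld metal: R_n/Ω = (1/2.0) × 0.6 × 60 × 0.3535 × 15 = 95.44 kips.
Base metal (shear rupture): R_n/Ω = (1/2.0) × 0.6 × 58 × 0.625 × 15 = 163.1 kips.
Governing: weld metal.

R_n/Ω ≈ 95.4 kips (weld metal governs)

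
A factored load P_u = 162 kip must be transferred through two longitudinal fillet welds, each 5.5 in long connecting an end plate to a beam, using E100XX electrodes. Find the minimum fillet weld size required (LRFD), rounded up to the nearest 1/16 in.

w = 1/2 in

E100XX → F_EXX = 100 ksi.
Total weld length L = 11 in.
Required throat t_e = P_u / (φ × 0.6 F_EXX × L) = 162 / (0.75 × 0.6 × 100 × 11) = 0.3273 in.
Required leg w = t_e / 0.707 = 0.4629 in → use 1/2 in.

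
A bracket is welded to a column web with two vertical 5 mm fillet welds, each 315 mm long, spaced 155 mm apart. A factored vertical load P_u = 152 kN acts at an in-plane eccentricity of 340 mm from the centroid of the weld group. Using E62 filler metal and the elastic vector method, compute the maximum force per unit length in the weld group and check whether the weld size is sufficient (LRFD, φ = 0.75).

E62XX → F_EXX = 620 MPa.
Total weld length L_w = 630 mm. Treat welds as unit-width lines.
Polar moment about centroid: J = 2[d³/12 + d(b/2)²] = 2[315³/12 + 315×77.5²] = 8993000 mm³.
Direct shear f_v = P/L_w = 152×10³ / 630 = 241.3 N/mm (vertical).
Torsion M = P·e = 152×10³ × 340 = 51680000 N·mm.
Critical point at (x, y) = (77.5, 157.5) from centroid. f_tx = M·y/J = 905.1 N/mm; f_ty = M·x/J = 445.4 N/mm.
Resultant f_max = √[f_tx² + (f_v + f_ty)²] = √[905.1² + (241.3 + 445.4)²] = 1136 N/mm.
Capacity per unit length: φr_n = 0.75 × 0.6 × 620 × (0.707 × 5) = 986.3 N/mm.
1136 > 986.3 → NOT adequate.

f_max ≈ 1140 N/mm; NOT adequate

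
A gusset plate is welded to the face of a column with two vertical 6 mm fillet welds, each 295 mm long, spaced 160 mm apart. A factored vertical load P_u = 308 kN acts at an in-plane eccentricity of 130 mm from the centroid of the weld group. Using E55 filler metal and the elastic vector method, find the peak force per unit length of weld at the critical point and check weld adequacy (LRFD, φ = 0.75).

f_max ≈ 1180 N/mm; NOT adequate

E55XX → F_EXX = 550 MPa.
Total weld length L_w = 590 mm. Treat welds as unit-width lines.
Polar moment about centroid: J = 2[d³/12 + d(b/2)²] = 2[295³/12 + 295×80²] = 8055000 mm³.
Direct shear f_v = P/L_w = 308×10³ / 590 = 522 N/mm (vertical).
Torsion M = P·e = 308×10³ × 130 = 40040000 N·mm.
Critical point at (x, y) = (80, 147.5) from centroid. f_tx = M·y/J = 733.2 N/mm; f_ty = M·x/J = 397.7 N/mm.
Resultant f_max = √[f_tx² + (f_v + f_ty)²] = √[733.2² + (522 + 397.7)²] = 1176 N/mm.
Capacity per unit length: φr_n = 0.75 × 0.6 × 550 × (0.707 × 6) = 1050 N/mm.
1176 > 1050 → NOT adequate.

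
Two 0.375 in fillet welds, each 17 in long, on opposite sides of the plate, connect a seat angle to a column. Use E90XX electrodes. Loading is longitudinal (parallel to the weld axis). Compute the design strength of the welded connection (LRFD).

E90XX → F_EXX = 90 ksi.
Effective throat t_e = 0.707 × 0.375 = 0.2651 in.
Total length L = 34 in; A_we = 0.2651 × 34 = 9.014 in².
F_nw = 0.6 F_EXX = 0.6 × 90 = 54 ksi.
φR_n = 0.75 × 54 × 9.014 = 365.1 kips.

φR_n ≈ 365 kips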